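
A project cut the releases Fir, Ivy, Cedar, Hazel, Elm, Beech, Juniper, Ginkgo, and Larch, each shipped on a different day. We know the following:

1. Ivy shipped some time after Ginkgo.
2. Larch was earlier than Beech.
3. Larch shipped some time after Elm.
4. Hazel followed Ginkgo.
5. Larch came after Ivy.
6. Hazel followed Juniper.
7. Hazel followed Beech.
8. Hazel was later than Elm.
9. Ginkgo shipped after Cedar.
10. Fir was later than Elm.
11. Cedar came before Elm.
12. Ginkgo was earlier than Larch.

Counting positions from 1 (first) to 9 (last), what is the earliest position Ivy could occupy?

Cedar and Ginkgo must both come before Ivy — 2 forced predecessors.
Nothing else is forced ahead of Ivy, so its earliest slot is position 2 + 1 = 3.

3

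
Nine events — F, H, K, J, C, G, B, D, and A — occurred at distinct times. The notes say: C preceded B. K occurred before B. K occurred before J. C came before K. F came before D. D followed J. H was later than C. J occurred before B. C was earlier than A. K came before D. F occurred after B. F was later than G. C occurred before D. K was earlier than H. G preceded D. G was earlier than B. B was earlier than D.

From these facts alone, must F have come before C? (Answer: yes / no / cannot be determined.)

no

Tracing the constraints gives C → B → F, so C must come before F.
That means F cannot be before C.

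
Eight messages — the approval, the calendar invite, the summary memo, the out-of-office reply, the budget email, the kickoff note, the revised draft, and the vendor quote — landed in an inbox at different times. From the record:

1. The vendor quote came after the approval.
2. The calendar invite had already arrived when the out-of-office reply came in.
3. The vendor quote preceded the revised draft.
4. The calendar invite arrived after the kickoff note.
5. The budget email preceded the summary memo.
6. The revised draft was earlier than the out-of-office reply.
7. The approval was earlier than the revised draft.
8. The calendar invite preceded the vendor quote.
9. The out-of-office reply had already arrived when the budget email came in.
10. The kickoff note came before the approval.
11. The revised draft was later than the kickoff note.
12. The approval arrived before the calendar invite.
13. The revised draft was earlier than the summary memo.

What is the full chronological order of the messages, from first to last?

the kickoff note, the approval, the calendar invite, the vendor quote, the revised draft, the out-of-office reply, the budget email, the summary memo

The constraints fix every adjacent pair, so only one ordering works:
the kickoff note → the approval → the calendar invite → the vendor quote → the revised draft → the out-of-office reply → the budget email → the summary memo.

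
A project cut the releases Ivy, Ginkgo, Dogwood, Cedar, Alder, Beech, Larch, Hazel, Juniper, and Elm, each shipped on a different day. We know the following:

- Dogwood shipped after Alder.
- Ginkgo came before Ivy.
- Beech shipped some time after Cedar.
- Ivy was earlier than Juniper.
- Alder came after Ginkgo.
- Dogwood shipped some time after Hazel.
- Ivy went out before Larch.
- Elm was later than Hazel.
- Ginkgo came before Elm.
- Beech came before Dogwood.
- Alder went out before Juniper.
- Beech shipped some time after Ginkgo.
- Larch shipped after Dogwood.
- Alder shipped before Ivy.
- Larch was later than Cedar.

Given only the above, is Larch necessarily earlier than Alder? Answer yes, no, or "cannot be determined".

no

Tracing the constraints gives Alder → Ivy → Larch, so Alder must come before Larch.
That means Larch cannot be before Alder.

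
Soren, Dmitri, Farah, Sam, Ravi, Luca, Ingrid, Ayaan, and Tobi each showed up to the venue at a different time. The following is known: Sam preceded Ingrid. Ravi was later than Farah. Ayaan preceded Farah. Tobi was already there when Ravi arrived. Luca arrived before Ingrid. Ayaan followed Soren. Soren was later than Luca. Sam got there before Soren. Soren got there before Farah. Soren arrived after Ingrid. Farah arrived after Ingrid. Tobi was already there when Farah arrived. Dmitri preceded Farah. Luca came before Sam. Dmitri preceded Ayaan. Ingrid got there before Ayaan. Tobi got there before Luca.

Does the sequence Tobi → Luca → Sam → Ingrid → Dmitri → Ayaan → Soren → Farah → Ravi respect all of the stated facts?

no

The constraints require Soren before Ayaan, but in the proposed sequence Ayaan appears ahead of Soren. That one violation is enough.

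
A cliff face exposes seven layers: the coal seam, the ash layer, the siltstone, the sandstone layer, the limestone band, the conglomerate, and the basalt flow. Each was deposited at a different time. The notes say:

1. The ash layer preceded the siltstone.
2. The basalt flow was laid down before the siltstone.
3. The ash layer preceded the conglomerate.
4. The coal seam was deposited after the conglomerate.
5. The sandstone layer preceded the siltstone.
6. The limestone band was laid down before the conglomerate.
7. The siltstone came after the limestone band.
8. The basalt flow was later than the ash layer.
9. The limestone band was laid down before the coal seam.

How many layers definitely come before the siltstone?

Directly stated before the siltstone: the ash layer, the basalt flow, the limestone band, and the sandstone layer.
That's the ash layer, the basalt flow, the limestone band, and the sandstone layer — 4 in all.

4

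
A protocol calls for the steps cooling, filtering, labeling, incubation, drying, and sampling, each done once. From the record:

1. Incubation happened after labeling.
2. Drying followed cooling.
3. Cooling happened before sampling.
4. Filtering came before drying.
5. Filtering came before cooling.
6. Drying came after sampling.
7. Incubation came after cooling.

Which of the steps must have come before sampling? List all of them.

cooling, filtering

Directly stated before sampling: cooling.
Filtering reaches sampling via filtering → cooling → sampling.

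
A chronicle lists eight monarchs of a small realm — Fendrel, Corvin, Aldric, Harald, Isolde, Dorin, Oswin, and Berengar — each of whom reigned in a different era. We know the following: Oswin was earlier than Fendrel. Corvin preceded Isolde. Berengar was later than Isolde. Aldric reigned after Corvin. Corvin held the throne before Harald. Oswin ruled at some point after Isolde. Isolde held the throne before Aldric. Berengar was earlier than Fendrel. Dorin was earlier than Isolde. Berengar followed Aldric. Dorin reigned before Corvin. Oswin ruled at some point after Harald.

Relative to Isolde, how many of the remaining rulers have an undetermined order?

1

Forced before Isolde: Corvin and Dorin; forced after Isolde: Aldric, Berengar, Fendrel, and Oswin.
That leaves Harald with no forced order relative to Isolde — 1.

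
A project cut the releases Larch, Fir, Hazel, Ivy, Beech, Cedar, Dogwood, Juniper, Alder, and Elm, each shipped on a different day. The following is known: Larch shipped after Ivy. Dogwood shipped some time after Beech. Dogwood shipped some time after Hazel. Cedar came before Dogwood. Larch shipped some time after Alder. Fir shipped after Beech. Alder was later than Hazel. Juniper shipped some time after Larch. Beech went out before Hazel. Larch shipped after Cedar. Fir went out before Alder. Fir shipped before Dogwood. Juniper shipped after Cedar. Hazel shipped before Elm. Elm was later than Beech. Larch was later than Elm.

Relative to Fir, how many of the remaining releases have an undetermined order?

4

Forced before Fir: Beech; forced after Fir: Alder, Dogwood, Juniper, and Larch.
That leaves Cedar, Elm, Hazel, and Ivy with no forced order relative to Fir — 4.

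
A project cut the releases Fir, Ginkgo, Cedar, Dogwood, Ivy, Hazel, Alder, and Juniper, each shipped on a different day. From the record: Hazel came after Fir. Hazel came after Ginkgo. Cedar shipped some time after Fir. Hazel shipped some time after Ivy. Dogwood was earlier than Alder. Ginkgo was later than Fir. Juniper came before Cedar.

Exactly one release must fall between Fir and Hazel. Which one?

Ginkgo

Tracing the constraints gives Fir → Ginkgo → Hazel, so Ginkgo sits after Fir and before Hazel.
No other release is forced both after Fir and before Hazel.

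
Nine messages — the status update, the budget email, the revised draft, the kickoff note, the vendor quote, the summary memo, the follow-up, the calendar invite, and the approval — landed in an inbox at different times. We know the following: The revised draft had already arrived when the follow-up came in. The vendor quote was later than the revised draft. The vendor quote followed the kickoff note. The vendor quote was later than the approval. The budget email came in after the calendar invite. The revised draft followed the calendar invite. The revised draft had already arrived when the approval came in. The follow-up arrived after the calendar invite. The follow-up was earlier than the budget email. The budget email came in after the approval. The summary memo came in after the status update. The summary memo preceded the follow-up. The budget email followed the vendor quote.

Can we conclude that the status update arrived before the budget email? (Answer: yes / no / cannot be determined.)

yes

Chain the constraints: the status update → the summary memo → the follow-up → the budget email. Each link is directly stated, so the status update comes before the budget email.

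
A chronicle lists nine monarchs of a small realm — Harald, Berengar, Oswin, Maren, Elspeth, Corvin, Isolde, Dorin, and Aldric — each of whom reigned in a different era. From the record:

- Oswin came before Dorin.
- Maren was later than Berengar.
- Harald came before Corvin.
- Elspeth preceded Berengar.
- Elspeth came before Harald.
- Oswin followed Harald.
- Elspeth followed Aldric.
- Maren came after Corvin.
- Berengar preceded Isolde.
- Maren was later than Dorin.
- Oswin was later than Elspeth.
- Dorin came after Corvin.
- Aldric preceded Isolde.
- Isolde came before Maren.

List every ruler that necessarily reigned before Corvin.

Directly stated before Corvin: Harald.
Aldric reaches Corvin via Aldric → Elspeth → Harald → Corvin.
Elspeth reaches Corvin via Elspeth → Harald → Corvin.
No chain forces Maren (or any of the others) ahead of Corvin.

Aldric, Elspeth, Harald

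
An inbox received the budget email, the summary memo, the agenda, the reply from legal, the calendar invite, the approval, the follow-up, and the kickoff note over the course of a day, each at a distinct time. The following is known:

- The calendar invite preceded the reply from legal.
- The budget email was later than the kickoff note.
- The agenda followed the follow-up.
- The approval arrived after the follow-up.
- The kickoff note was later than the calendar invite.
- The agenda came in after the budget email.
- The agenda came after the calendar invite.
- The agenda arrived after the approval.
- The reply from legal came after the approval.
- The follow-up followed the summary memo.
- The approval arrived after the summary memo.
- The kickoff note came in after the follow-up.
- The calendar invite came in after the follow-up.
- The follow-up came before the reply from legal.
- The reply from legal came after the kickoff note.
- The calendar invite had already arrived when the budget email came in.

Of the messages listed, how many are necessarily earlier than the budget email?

Directly stated before the budget email: the calendar invite and the kickoff note.
The follow-up reaches the budget email via the follow-up → the kickoff note → the budget email.
The summary memo reaches the budget email via the summary memo → the follow-up → the kickoff note → the budget email.
That's the calendar invite, the follow-up, the kickoff note, and the summary memo — 4 in all.

4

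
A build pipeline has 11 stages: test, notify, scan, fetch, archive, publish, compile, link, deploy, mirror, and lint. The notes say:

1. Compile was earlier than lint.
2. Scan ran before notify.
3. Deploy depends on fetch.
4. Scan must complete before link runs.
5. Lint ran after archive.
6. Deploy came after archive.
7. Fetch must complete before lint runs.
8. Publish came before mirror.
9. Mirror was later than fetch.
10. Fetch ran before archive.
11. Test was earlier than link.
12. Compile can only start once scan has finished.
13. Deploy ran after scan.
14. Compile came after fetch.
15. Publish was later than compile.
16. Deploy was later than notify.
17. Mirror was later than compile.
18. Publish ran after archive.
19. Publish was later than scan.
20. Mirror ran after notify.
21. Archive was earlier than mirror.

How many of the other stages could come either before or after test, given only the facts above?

Forced after test: link.
That leaves archive, compile, deploy, fetch, lint, mirror, notify, publish, and scan with no forced order relative to test — 9.

9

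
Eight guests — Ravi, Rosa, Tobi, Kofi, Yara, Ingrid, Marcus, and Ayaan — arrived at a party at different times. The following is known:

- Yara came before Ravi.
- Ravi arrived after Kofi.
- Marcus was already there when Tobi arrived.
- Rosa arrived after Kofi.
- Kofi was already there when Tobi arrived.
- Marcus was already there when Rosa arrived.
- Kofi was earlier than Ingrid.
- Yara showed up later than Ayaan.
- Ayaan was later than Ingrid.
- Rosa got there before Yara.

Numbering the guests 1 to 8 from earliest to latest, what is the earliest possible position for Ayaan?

Ingrid and Kofi must both come before Ayaan — 2 forced predecessors.
Nothing else is forced ahead of Ayaan, so their earliest slot is position 2 + 1 = 3.

3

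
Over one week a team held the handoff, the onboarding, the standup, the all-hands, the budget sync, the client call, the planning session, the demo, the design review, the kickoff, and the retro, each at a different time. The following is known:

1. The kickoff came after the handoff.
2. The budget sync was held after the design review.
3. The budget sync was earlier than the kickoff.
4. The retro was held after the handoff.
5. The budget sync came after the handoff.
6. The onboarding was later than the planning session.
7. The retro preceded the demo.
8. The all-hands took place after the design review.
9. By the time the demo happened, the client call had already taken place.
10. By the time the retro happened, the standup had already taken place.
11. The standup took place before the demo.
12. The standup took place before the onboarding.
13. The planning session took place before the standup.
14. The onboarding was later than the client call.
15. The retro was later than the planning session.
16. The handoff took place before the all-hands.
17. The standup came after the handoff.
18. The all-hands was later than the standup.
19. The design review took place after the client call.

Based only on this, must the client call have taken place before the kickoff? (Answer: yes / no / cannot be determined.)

Chain the constraints: the client call → the design review → the budget sync → the kickoff. Each link is directly stated, so the client call comes before the kickoff.

yes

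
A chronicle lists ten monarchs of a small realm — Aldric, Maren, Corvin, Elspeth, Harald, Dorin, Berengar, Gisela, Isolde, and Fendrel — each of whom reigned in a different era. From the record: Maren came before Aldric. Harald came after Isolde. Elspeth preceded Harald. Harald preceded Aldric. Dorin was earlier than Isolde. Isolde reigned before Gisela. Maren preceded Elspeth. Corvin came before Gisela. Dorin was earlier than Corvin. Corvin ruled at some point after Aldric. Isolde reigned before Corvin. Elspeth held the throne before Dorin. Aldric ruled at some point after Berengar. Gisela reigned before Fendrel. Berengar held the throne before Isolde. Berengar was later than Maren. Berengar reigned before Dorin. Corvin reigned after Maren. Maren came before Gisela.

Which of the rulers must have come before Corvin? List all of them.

Directly stated before Corvin: Aldric, Dorin, Isolde, and Maren.
Berengar reaches Corvin via Berengar → Aldric → Corvin.
Elspeth reaches Corvin via Elspeth → Dorin → Corvin.
Harald reaches Corvin via Harald → Aldric → Corvin.

Aldric, Berengar, Dorin, Elspeth, Harald, Isolde, Maren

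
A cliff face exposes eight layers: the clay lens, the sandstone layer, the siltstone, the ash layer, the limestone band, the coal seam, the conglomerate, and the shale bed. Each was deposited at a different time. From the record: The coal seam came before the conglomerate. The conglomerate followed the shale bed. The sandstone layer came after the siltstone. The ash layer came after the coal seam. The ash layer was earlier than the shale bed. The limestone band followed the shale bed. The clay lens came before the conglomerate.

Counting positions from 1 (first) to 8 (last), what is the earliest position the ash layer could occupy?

The coal seam must come before the ash layer — 1 forced predecessor.
Nothing else is forced ahead of the ash layer, so its earliest slot is position 1 + 1 = 2.

2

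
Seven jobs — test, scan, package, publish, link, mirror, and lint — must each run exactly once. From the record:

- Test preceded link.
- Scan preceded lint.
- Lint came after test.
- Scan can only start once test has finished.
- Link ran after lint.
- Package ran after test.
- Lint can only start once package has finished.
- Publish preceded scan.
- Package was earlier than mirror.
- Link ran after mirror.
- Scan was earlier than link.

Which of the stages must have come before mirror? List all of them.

Directly stated before mirror: package.
Test reaches mirror via test → package → mirror.

package, test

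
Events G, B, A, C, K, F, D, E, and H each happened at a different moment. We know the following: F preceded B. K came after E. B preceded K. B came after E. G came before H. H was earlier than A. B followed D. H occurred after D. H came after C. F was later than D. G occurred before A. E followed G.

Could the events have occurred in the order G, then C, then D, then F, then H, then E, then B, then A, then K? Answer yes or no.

Check each stated constraint against the proposed order — e.g. G is ahead of E; G is ahead of A. Every pair is in the required order; nothing is violated.

yes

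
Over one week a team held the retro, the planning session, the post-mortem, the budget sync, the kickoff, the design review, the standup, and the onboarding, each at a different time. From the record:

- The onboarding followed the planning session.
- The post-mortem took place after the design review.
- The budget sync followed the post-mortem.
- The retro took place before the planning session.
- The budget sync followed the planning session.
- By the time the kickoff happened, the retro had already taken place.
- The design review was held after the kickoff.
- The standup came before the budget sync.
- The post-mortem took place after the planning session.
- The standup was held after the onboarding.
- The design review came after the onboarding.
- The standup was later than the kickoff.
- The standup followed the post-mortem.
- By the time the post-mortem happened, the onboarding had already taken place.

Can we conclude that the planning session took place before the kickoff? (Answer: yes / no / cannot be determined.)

No chain of stated constraints runs from the planning session to the kickoff, and none runs from the kickoff to the planning session either.
So the relative order of the planning session and the kickoff is not fixed by the given facts.

cannot be determined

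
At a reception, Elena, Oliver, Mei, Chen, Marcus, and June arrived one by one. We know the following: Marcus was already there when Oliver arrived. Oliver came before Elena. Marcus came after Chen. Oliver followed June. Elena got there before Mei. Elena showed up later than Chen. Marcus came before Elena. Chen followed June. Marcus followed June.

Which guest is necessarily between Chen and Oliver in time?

Marcus

Tracing the constraints gives Chen → Marcus → Oliver, so Marcus sits after Chen and before Oliver.
No other guest is forced both after Chen and before Oliver.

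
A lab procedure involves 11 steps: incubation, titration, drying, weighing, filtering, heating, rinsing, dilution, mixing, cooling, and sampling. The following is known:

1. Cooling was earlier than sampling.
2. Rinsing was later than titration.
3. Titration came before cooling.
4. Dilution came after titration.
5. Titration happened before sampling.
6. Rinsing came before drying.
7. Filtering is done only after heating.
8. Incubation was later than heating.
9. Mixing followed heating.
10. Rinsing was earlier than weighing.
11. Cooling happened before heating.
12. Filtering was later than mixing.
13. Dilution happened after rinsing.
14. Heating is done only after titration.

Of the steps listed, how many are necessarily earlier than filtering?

4

Directly stated before filtering: heating and mixing.
Cooling reaches filtering via cooling → heating → filtering.
Titration reaches filtering via titration → heating → filtering.
That's cooling, heating, mixing, and titration — 4 in all.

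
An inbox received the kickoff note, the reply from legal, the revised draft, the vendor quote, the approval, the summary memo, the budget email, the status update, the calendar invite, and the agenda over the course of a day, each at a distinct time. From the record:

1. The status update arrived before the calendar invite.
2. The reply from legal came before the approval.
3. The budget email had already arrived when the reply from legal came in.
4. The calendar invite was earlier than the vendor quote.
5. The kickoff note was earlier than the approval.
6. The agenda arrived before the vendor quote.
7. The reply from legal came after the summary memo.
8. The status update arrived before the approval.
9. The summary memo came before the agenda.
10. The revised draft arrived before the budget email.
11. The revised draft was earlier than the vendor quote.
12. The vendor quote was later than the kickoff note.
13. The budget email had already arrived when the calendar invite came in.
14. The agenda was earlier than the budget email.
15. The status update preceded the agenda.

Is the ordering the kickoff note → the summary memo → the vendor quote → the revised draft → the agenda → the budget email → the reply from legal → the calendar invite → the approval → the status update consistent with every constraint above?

The constraints require the revised draft before the vendor quote, but in the proposed sequence the vendor quote appears ahead of the revised draft. That one violation is enough.

no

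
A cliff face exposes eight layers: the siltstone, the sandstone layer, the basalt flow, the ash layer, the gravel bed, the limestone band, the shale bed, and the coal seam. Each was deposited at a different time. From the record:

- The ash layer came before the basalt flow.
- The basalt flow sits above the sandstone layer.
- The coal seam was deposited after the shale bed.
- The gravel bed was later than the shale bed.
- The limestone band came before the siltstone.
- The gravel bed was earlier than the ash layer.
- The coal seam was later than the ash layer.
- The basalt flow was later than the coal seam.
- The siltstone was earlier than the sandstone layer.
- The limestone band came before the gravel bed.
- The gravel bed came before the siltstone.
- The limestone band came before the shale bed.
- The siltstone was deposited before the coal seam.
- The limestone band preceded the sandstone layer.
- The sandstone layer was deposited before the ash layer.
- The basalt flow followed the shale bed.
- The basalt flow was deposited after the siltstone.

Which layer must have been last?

Every other layer has a chain of constraints placing it before the basalt flow, so the basalt flow is last.

the basalt flow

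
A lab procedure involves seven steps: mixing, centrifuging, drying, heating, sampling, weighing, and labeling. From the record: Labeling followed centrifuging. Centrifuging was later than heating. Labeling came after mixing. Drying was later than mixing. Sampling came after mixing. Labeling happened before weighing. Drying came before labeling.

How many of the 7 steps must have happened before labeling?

Directly stated before labeling: centrifuging, drying, and mixing.
Heating reaches labeling via heating → centrifuging → labeling.
No chain forces sampling (or any of the others) ahead of labeling.
That's centrifuging, drying, heating, and mixing — 4 in all.

4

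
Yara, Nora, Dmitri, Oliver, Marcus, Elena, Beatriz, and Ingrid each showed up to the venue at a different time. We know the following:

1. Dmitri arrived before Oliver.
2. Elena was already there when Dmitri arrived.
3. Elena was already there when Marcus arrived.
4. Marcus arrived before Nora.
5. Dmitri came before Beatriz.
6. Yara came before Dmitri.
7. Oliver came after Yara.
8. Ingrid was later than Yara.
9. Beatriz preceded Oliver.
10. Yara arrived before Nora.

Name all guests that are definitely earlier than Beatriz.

Directly stated before Beatriz: Dmitri.
Elena reaches Beatriz via Elena → Dmitri → Beatriz.
Yara reaches Beatriz via Yara → Dmitri → Beatriz.
No chain forces Ingrid (or any of the others) ahead of Beatriz.

Dmitri, Elena, Yara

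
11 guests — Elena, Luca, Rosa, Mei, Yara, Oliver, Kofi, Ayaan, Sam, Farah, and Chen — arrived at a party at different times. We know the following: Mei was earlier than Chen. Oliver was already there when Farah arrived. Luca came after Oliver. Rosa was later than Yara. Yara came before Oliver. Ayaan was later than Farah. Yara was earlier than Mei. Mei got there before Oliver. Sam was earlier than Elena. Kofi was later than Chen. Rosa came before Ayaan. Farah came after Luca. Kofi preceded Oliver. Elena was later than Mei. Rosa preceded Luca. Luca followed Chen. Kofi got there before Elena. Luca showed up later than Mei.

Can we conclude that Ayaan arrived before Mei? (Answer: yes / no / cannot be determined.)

no

Tracing the constraints gives Mei → Oliver → Farah → Ayaan, so Mei must come before Ayaan.
That means Ayaan cannot be before Mei.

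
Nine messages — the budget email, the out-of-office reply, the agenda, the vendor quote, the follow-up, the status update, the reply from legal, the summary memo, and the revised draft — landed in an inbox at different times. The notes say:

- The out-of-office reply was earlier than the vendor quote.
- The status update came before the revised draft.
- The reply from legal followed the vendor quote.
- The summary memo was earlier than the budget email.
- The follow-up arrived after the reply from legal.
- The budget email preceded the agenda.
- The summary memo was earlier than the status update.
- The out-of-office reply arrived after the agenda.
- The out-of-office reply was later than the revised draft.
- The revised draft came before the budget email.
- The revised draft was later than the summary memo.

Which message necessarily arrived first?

the summary memo

The summary memo has a chain of constraints placing it before every other message, so the summary memo must be first.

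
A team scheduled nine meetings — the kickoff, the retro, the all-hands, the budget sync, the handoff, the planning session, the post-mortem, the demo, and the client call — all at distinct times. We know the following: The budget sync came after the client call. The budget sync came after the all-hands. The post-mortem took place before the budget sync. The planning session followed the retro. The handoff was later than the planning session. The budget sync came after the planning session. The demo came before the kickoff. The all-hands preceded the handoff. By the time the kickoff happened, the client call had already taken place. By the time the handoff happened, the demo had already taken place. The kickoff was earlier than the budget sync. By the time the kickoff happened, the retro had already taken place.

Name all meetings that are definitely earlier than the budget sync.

the all-hands, the client call, the demo, the kickoff, the planning session, the post-mortem, the retro

Directly stated before the budget sync: the all-hands, the client call, the kickoff, the planning session, and the post-mortem.
The demo reaches the budget sync via the demo → the kickoff → the budget sync.
The retro reaches the budget sync via the retro → the planning session → the budget sync.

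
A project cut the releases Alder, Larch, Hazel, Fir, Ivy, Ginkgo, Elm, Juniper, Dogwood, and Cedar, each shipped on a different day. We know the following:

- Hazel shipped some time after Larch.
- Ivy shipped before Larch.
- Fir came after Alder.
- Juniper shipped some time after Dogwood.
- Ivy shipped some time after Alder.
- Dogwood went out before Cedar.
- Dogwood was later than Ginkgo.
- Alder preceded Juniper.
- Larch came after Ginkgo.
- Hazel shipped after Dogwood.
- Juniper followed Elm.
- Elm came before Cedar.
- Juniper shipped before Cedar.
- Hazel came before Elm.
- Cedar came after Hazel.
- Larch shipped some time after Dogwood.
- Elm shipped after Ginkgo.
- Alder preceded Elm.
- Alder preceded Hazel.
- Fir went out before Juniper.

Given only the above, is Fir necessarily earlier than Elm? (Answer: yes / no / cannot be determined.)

No chain of stated constraints runs from Fir to Elm, and none runs from Elm to Fir either.
So the relative order of Fir and Elm is not fixed by the given facts.

cannot be determined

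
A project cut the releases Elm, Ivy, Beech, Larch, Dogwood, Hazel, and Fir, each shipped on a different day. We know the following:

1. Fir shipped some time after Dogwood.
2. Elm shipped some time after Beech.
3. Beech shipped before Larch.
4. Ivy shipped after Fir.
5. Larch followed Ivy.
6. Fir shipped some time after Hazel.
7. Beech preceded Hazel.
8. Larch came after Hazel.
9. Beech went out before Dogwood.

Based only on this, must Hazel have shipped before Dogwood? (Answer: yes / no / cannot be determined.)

cannot be determined

No chain of stated constraints runs from Hazel to Dogwood, and none runs from Dogwood to Hazel either.
So the relative order of Hazel and Dogwood is not fixed by the given facts.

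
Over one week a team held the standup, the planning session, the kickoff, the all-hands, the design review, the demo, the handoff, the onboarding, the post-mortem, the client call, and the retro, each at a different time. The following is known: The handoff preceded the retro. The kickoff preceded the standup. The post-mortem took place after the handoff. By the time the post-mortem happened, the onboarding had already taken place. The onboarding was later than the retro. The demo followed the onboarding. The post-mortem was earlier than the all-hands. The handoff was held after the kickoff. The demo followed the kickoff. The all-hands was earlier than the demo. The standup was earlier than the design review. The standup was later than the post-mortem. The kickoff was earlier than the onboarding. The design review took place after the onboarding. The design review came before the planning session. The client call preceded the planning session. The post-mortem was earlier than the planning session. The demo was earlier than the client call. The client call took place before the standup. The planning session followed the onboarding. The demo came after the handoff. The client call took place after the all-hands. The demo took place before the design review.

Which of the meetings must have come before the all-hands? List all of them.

the handoff, the kickoff, the onboarding, the post-mortem, the retro

Directly stated before the all-hands: the post-mortem.
The handoff reaches the all-hands via the handoff → the post-mortem → the all-hands.
The kickoff reaches the all-hands via the kickoff → the handoff → the post-mortem → the all-hands.
The onboarding reaches the all-hands via the onboarding → the post-mortem → the all-hands.
Likewise the retro reaches the all-hands by chaining the stated constraints.
No chain forces the standup (or any of the others) ahead of the all-hands.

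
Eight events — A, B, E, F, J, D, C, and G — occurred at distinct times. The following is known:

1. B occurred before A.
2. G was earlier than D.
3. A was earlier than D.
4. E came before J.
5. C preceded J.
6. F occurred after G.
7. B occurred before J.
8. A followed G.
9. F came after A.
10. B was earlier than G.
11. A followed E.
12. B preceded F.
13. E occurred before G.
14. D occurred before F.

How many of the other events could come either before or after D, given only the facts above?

Forced before D: A, B, E, and G; forced after D: F.
That leaves C and J with no forced order relative to D — 2.

2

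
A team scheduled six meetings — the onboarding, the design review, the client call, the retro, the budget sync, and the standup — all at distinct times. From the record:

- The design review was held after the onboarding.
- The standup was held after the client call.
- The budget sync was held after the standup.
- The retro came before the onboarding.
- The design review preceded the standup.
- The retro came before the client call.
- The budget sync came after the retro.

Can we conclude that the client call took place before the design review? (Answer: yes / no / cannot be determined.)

No chain of stated constraints runs from the client call to the design review, and none runs from the design review to the client call either.
So the relative order of the client call and the design review is not fixed by the given facts.

cannot be determined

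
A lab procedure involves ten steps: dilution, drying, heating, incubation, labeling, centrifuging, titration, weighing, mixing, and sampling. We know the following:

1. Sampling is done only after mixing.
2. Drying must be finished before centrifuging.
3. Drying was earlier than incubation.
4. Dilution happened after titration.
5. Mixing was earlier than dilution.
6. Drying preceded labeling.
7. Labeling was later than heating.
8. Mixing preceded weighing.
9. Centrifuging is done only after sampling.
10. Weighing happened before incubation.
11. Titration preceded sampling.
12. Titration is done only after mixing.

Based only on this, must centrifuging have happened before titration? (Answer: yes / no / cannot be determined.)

no

Tracing the constraints gives titration → sampling → centrifuging, so titration must come before centrifuging.
That means centrifuging cannot be before titration.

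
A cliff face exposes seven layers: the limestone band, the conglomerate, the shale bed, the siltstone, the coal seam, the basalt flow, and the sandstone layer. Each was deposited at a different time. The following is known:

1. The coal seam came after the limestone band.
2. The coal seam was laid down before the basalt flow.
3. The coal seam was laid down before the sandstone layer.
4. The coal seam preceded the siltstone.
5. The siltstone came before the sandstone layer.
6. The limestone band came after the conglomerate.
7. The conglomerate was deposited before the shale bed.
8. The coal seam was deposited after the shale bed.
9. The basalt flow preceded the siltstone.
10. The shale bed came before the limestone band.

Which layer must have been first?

The conglomerate has a chain of constraints placing it before every other layer, so the conglomerate must be first.

the conglomerate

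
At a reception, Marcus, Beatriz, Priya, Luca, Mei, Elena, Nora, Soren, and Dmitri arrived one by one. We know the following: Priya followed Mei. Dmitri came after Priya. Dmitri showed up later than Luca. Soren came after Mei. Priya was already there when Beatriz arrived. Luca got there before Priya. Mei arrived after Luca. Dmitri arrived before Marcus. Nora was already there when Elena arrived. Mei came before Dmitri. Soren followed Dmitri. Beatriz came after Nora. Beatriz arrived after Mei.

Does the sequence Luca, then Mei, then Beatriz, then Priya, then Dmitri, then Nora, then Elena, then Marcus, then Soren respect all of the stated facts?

no

The constraints require Nora before Beatriz, but in the proposed sequence Beatriz appears ahead of Nora. That one violation is enough.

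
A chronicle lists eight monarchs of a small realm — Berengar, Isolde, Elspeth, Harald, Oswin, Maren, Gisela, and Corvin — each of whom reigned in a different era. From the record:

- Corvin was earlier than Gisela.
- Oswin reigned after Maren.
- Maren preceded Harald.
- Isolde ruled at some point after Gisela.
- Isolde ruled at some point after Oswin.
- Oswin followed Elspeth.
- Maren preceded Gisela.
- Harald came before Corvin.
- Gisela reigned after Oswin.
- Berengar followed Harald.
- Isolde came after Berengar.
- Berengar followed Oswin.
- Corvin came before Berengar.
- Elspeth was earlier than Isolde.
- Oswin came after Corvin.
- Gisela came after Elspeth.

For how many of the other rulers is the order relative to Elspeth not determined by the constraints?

3

Forced after Elspeth: Berengar, Gisela, Isolde, and Oswin.
That leaves Corvin, Harald, and Maren with no forced order relative to Elspeth — 3.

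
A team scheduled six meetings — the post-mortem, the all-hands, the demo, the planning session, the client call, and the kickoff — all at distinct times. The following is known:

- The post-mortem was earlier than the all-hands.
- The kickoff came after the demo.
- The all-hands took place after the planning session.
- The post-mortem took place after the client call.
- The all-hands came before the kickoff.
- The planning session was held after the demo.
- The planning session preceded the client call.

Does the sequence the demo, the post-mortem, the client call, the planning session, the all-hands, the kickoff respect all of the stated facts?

no

The constraints require the planning session before the client call, but in the proposed sequence the client call appears ahead of the planning session. That one violation is enough.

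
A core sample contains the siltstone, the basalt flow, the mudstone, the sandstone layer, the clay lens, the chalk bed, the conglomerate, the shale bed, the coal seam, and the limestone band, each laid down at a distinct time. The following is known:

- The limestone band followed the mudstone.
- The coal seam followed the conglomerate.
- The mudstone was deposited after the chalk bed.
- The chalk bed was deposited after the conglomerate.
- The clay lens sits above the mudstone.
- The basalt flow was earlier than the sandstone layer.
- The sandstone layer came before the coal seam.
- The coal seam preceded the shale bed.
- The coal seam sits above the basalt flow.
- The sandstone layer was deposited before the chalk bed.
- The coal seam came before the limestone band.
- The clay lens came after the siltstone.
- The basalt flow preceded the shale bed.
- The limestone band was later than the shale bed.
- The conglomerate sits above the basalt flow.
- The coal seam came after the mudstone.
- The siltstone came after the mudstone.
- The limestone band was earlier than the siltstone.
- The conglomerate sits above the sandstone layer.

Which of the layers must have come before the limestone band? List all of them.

the basalt flow, the chalk bed, the coal seam, the conglomerate, the mudstone, the sandstone layer, the shale bed

Directly stated before the limestone band: the coal seam, the mudstone, and the shale bed.
The basalt flow reaches the limestone band via the basalt flow → the coal seam → the limestone band.
The chalk bed reaches the limestone band via the chalk bed → the mudstone → the limestone band.
The conglomerate reaches the limestone band via the conglomerate → the coal seam → the limestone band.
Likewise the sandstone layer reaches the limestone band by chaining the stated constraints.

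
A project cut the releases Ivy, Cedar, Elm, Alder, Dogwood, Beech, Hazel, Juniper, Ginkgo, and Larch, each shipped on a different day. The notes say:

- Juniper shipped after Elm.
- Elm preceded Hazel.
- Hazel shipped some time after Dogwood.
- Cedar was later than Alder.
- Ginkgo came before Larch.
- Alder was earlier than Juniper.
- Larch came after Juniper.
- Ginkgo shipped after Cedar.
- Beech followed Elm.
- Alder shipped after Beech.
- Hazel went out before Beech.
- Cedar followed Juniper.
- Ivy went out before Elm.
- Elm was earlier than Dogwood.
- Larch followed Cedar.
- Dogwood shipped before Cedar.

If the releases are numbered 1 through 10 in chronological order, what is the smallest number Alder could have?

Beech, Dogwood, Elm, Hazel, and Ivy must all come before Alder — 5 forced predecessors.
Nothing else is forced ahead of Alder, so its earliest slot is position 5 + 1 = 6.

6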